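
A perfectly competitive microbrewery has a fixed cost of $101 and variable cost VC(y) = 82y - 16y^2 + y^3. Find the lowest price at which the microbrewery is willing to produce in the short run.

Short-run supply begins at min AVC. From VC = 82y - 16y^2 + y^3, AVC = 82 - 16y + y^2.
At the minimum of AVC, MC = AVC. MC = 82 - 32y + 3y^2; setting MC = AVC gives 2y^2 - 16y = 0, so y = 8. min AVC = 18.
For P < $18 the firm produces nothing.

$18 per unit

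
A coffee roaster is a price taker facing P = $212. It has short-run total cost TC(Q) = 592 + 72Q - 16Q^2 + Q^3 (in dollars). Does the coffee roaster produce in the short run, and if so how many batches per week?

Produce at Q = 14

Strip out fixed cost: VC = 72Q - 16Q^2 + Q^3. Then AVC = 72 - 16Q + Q^2 and MC = 72 - 32Q + 3Q^2.
AVC is minimized where dAVC/dQ = -16 + 2Q = 0, at Q = 8; min AVC = 72 - 16·8 + 8^2 = $8.
Since P = $212 ≥ min AVC = $8, price covers variable cost and the firm should produce.
Solving P = MC: -140 - 32Q + 3Q^2 = 0 ⇒ Q = -10/3 or 14. On the upward-sloping branch, Q* = 14.
Check: AVC at Q = 14 is $44 ≤ P, so revenue covers variable cost.
Profit = P·Q − TC = 212·14 − 1208 = $1760.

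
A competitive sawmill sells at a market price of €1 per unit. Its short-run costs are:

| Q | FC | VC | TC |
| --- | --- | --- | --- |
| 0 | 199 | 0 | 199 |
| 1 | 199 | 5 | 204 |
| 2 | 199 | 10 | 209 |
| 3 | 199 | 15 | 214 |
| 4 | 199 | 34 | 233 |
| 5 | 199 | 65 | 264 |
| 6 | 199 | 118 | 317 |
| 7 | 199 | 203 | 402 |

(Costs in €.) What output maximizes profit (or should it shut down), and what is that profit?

Q = 0 (shut down); profit = -€199

Compute π = P·Q − TC at each output: Q=0: -199; Q=1: -203; Q=2: -207; Q=3: -211; Q=4: -229; Q=5: -259; Q=6: -311; Q=7: -395.
Profit is highest at Q = 0. Equivalently, the lowest AVC in the table is 5/1 ≈ €5 at Q = 1, and P = €1 falls below it — price never covers variable cost, so the firm shuts down and loses only its fixed cost.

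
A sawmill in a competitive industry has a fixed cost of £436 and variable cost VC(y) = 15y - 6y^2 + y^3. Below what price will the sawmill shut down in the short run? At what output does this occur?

Short-run supply begins at min AVC. From VC = 15y - 6y^2 + y^3, AVC = 15 - 6y + y^2.
At the minimum of AVC, MC = AVC. MC = 15 - 12y + 3y^2; setting MC = AVC gives 2y^2 - 6y = 0, so y = 3. min AVC = 6.
So the shutdown price is £6.

£6 per unit, at y = 3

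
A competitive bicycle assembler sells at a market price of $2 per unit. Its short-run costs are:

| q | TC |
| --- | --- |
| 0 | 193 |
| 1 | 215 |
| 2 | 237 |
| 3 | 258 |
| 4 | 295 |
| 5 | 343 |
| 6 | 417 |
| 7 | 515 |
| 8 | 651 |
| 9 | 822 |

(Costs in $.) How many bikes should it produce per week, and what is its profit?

q = 0 (shut down); profit = -$193

Profit at each row (π = 2q − TC): q=0: -193; q=1: -213; q=2: -233; q=3: -252; q=4: -287; q=5: -333; q=6: -405; q=7: -501; q=8: -635; q=9: -804.
Profit is highest at q = 0. Equivalently, the lowest AVC in the table is 65/3 ≈ $21.67 at q = 3, and P = $2 falls below it — price never covers variable cost, so the firm shuts down and loses only its fixed cost.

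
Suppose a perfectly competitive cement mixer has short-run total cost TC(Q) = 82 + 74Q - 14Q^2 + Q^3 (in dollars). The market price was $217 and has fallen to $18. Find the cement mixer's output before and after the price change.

Output falls from 13 to 0 (the firm shuts down)

MC = 74 - 28Q + 3Q^2; the shutdown threshold is min AVC = $25 (at Q = 7).
With P = $217 above the shutdown price, P = MC gives Q = 13.
At P = $18 < min AVC = $25, price no longer covers variable cost at any output, so the firm shuts down: Q = 0.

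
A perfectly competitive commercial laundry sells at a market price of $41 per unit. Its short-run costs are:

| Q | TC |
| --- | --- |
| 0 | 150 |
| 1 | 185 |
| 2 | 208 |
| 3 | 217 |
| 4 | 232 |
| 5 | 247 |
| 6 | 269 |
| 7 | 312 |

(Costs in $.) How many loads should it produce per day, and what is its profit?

Compute π = P·Q − TC at each output: Q=0: -150; Q=1: -144; Q=2: -126; Q=3: -94; Q=4: -68; Q=5: -42; Q=6: -23; Q=7: -25.
Profit is maximized at Q = 6. AVC there is 119/6 = $19.83 ≤ P, so producing beats shutting down (which would give -$150).

Q = 6; profit = -$23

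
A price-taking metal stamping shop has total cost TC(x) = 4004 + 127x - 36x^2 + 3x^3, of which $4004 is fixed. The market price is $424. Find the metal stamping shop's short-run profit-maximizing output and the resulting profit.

Profit = -$374 at x = 11

AVC = 127 - 36x + 3x^2 has its minimum $19 at x = 6; price $424 clears that bar, so the firm operates.
MC = 127 - 72x + 9x^2. Setting P = MC and taking the root on the rising branch gives x* = 11.
TR = 424·11 = 4664. TC = 4004 + 1034 = 5038. Profit = 4664 − 5038 = -$374.
By producing, the firm covers all variable cost plus $3630 of fixed cost; shutting down would lose the full $4004.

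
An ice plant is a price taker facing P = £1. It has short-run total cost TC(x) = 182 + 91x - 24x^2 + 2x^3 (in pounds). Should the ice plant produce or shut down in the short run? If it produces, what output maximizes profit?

Shut down

Strip out fixed cost: VC = 91x - 24x^2 + 2x^3. Then AVC = 91 - 24x + 2x^2 and MC = 91 - 48x + 6x^2.
AVC is minimized where dAVC/dx = -24 + 4x = 0, at x = 6; min AVC = 91 - 24·6 + 2·6^2 = £19.
Since P = £1 < min AVC = £19, price fails to cover variable cost at any output.
The firm minimizes its loss by shutting down and losing only its fixed cost of £182.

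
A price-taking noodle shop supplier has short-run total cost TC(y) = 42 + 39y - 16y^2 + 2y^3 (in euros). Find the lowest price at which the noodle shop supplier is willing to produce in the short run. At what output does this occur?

€7 per unit, at y = 4

Short-run supply begins at min AVC. From VC = 39y - 16y^2 + 2y^3, AVC = 39 - 16y + 2y^2.
dAVC/dy = -16 + 4y = 0 gives y = 4. min AVC = 39 - 16·4 + 2·4^2 = 7.
For P < €7 the firm produces nothing.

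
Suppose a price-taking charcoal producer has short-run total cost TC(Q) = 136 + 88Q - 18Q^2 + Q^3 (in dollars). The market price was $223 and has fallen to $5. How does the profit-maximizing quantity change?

MC = 88 - 36Q + 3Q^2; the shutdown threshold is min AVC = $7 (at Q = 9).
At P = $223 ≥ min AVC, set P = MC on the rising branch: Q = 15.
At P = $5 < min AVC = $7, price no longer covers variable cost at any output, so the firm shuts down: Q = 0.

Output falls from 15 to 0 (the firm shuts down)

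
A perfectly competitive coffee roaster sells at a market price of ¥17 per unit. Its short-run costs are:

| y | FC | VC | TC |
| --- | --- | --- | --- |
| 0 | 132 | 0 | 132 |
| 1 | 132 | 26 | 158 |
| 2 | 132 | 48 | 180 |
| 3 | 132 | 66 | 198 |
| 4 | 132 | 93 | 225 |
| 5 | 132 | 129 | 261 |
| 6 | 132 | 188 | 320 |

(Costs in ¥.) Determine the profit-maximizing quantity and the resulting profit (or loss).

Compute π = P·y − TC at each output: y=0: -132; y=1: -141; y=2: -146; y=3: -147; y=4: -157; y=5: -176; y=6: -218.
Profit is highest at y = 0. Equivalently, the lowest AVC in the table is 66/3 ≈ ¥22 at y = 3, and P = ¥17 falls below it — price never covers variable cost, so the firm shuts down and loses only its fixed cost.

y = 0 (shut down); profit = -¥132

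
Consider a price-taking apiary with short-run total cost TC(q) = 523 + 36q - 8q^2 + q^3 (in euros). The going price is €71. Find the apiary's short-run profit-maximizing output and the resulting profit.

AVC = 36 - 8q + q^2 has its minimum €20 at q = 4; price €71 clears that bar, so the firm operates.
MC = 36 - 16q + 3q^2. Setting P = MC and taking the root on the rising branch gives q* = 7.
TR = 71·7 = 497. TC = 523 + 203 = 726. Profit = 497 − 726 = -€229.
That loss of €229 beats the €523 the firm would lose by shutting down; producing recovers €294 of fixed cost.

Profit = -€229 at q = 7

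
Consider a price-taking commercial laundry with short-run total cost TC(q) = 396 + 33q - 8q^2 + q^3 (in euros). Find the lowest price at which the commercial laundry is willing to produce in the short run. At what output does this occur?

€17 per unit, at q = 4

Short-run supply begins at min AVC. From VC = 33q - 8q^2 + q^3, AVC = 33 - 8q + q^2.
At the minimum of AVC, MC = AVC. MC = 33 - 16q + 3q^2; setting MC = AVC gives 2q^2 - 8q = 0, so q = 4. min AVC = 17.
So the shutdown price is €17.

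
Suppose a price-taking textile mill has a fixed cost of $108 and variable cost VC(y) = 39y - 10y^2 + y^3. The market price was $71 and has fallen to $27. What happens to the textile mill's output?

Output falls from 8 to 6

MC = 39 - 20y + 3y^2; the shutdown threshold is min AVC = $14 (at y = 5).
With P = $71 above the shutdown price, P = MC gives y = 8.
At P = $27 ≥ min AVC, set P = MC: y = 6. The firm stays open but cuts output.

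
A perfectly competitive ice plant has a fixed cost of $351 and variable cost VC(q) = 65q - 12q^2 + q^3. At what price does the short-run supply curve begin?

$29 per unit

The firm shuts down when price falls below the minimum of average variable cost. AVC = VC/q = 65 - 12q + q^2.
dAVC/dq = -12 + 2q = 0 gives q = 6. min AVC = 65 - 12·6 + 6^2 = 29.
The firm shuts down for any P below $29.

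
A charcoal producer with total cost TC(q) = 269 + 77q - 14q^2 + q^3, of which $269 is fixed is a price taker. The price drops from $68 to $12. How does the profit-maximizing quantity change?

MC = 77 - 28q + 3q^2; the shutdown threshold is min AVC = $28 (at q = 7).
At P = $68 ≥ min AVC, set P = MC on the rising branch: q = 9.
At P = $12 < min AVC = $28, price no longer covers variable cost at any output, so the firm shuts down: q = 0.

Output falls from 9 to 0 (the firm shuts down)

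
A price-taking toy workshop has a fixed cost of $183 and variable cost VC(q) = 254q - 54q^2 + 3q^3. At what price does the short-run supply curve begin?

$11 per unit

The shutdown price is the minimum of AVC. VC = 254q - 54q^2 + 3q^3, so AVC = 254 - 54q + 3q^2.
At the minimum of AVC, MC = AVC. MC = 254 - 108q + 9q^2; setting MC = AVC gives 6q^2 - 54q = 0, so q = 9. min AVC = 11.
So the shutdown price is $11.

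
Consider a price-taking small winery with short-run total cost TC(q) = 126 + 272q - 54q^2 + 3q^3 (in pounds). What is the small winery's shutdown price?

Short-run supply begins at min AVC. From VC = 272q - 54q^2 + 3q^3, AVC = 272 - 54q + 3q^2.
dAVC/dq = -54 + 6q = 0 gives q = 9. min AVC = 272 - 54·9 + 3·9^2 = 29.
For P < £29 the firm produces nothing.

£29 per unit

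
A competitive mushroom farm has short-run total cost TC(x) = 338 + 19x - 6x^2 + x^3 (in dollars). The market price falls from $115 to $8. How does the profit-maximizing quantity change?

Output falls from 8 to 0 (the firm shuts down)

AVC = 19 - 6x + x^2, minimized at x = 3 where min AVC = $10. MC = 19 - 12x + 3x^2.
With P = $115 above the shutdown price, P = MC gives x = 8.
At P = $8 < min AVC = $10, price no longer covers variable cost at any output, so the firm shuts down: x = 0.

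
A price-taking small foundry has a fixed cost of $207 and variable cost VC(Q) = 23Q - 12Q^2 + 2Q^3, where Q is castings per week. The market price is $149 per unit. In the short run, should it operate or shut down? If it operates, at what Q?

Strip out fixed cost: VC = 23Q - 12Q^2 + 2Q^3. Then AVC = 23 - 12Q + 2Q^2 and MC = 23 - 24Q + 6Q^2.
The AVC parabola has its vertex at Q = 12/4 = 3, where AVC = 23 - 12·3 + 2·3^2 = $5.
P = $149 exceeds min AVC = $5, so the firm stays open.
Set P = MC: 149 = 23 - 24Q + 6Q^2 → -126 - 24Q + 6Q^2 = 0. The roots are Q = -3 and Q = 7; the profit-maximizing output is on the rising part of MC, so Q* = 7.
Check: AVC at Q = 7 is $37 ≤ P, so revenue covers variable cost.
Profit = P·Q − TC = 149·7 − 466 = $577.

Produce at Q = 7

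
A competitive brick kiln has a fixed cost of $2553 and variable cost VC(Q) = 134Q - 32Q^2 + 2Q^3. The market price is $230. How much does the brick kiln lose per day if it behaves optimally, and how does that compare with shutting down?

AVC = 134 - 32Q + 2Q^2 has its minimum $6 at Q = 8; price $230 clears that bar, so the firm operates.
With MC = 134 - 64Q + 6Q^2, P = MC on the upward-sloping part at Q* = 12.
TR = 230·12 = 2760. TC = 2553 + 456 = 3009. Profit = 2760 − 3009 = -$249.
By producing, the firm covers all variable cost plus $2304 of fixed cost; shutting down would lose the full $2553.

Profit = -$249 at Q = 12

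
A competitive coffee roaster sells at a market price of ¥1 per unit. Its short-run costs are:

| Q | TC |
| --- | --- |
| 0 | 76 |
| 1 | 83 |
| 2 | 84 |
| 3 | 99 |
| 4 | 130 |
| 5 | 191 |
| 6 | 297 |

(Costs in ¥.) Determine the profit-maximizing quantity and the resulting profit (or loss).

Q = 0 (shut down); profit = -¥76

Tabulate TR − TC: Q=0: -76; Q=1: -82; Q=2: -82; Q=3: -96; Q=4: -126; Q=5: -186; Q=6: -291.
Profit is highest at Q = 0. Equivalently, the lowest AVC in the table is 8/2 ≈ ¥4 at Q = 2, and P = ¥1 falls below it — price never covers variable cost, so the firm shuts down and loses only its fixed cost.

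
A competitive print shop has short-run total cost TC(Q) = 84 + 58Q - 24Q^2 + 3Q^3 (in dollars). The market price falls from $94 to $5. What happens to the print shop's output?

Output falls from 6 to 0 (the firm shuts down)

AVC = 58 - 24Q + 3Q^2, minimized at Q = 4 where min AVC = $10. MC = 58 - 48Q + 9Q^2.
With P = $94 above the shutdown price, P = MC gives Q = 6.
At P = $5 < min AVC = $10, price no longer covers variable cost at any output, so the firm shuts down: Q = 0.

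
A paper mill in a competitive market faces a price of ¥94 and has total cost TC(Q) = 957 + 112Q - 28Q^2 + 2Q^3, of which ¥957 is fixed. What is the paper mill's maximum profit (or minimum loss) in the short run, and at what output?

AVC = 112 - 28Q + 2Q^2 has its minimum ¥14 at Q = 7; price ¥94 clears that bar, so the firm operates.
With MC = 112 - 56Q + 6Q^2, P = MC on the upward-sloping part at Q* = 9.
TR = 94·9 = 846. TC = 957 + 198 = 1155. Profit = 846 − 1155 = -¥309.
That loss of ¥309 beats the ¥957 the firm would lose by shutting down; producing recovers ¥648 of fixed cost.

Profit = -¥309 at Q = 9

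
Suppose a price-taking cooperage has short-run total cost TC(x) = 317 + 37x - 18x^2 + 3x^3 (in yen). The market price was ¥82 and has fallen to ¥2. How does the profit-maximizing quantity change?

Output falls from 5 to 0 (the firm shuts down)

MC = 37 - 36x + 9x^2; the shutdown threshold is min AVC = ¥10 (at x = 3).
At P = ¥82 ≥ min AVC, set P = MC on the rising branch: x = 5.
At P = ¥2 < min AVC = ¥10, price no longer covers variable cost at any output, so the firm shuts down: x = 0.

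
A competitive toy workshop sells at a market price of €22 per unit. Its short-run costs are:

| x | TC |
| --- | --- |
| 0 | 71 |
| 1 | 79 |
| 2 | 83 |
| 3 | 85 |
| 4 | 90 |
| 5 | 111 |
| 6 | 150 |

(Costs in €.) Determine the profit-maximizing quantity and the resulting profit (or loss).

Compute π = P·x − TC at each output: x=0: -71; x=1: -57; x=2: -39; x=3: -19; x=4: -2; x=5: -1; x=6: -18.
Profit is maximized at x = 5. AVC there is 40/5 = €8 ≤ P, so producing beats shutting down (which would give -€71).

x = 5; profit = -€1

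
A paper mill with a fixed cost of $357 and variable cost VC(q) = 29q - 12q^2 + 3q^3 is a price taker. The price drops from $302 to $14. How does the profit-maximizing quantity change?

MC = 29 - 24q + 9q^2; the shutdown threshold is min AVC = $17 (at q = 2).
With P = $302 above the shutdown price, P = MC gives q = 7.
At P = $14 < min AVC = $17, price no longer covers variable cost at any output, so the firm shuts down: q = 0.

Output falls from 7 to 0 (the firm shuts down)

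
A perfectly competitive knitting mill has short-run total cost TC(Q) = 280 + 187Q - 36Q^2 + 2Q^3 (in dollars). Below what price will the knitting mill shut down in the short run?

$25 per unit

Short-run supply begins at min AVC. From VC = 187Q - 36Q^2 + 2Q^3, AVC = 187 - 36Q + 2Q^2.
At the minimum of AVC, MC = AVC. MC = 187 - 72Q + 6Q^2; setting MC = AVC gives 4Q^2 - 36Q = 0, so Q = 9. min AVC = 25.
The firm shuts down for any P below $25.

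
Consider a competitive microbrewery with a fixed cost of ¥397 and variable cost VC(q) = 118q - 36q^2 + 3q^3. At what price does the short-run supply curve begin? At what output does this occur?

¥10 per unit, at q = 6

Short-run supply begins at min AVC. From VC = 118q - 36q^2 + 3q^3, AVC = 118 - 36q + 3q^2.
dAVC/dq = -36 + 6q = 0 gives q = 6. min AVC = 118 - 36·6 + 3·6^2 = 10.
So the shutdown price is ¥10.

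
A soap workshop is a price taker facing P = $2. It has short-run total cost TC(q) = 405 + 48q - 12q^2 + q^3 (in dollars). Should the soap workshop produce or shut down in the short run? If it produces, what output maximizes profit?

Shut down

Variable cost is VC = 48q - 12q^2 + q^3, so AVC = VC/q = 48 - 12q + q^2 and MC = dTC/dq = 48 - 24q + 3q^2.
The AVC parabola has its vertex at q = 12/2 = 6, where AVC = 48 - 12·6 + 6^2 = $12.
Since P = $2 < min AVC = $12, price fails to cover variable cost at any output.
The firm minimizes its loss by shutting down and losing only its fixed cost of $405.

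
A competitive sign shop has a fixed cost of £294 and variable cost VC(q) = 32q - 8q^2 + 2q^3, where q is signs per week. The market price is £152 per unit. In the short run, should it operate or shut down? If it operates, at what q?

Produce at q = 6

Variable cost is VC = 32q - 8q^2 + 2q^3, so AVC = VC/q = 32 - 8q + 2q^2 and MC = dTC/dq = 32 - 16q + 6q^2.
AVC is minimized where dAVC/dq = -8 + 4q = 0, at q = 2; min AVC = 32 - 8·2 + 2·2^2 = £24.
Because £152 ≥ £24, revenue can cover variable cost; the firm operates.
P = MC gives -120 - 16q + 6q^2 = 0, with roots -10/3 and 6. Take the larger (rising MC): q* = 6.
Check: AVC at q = 6 is £56 ≤ P, so revenue covers variable cost.
Profit = P·q − TC = 152·6 − 630 = £282.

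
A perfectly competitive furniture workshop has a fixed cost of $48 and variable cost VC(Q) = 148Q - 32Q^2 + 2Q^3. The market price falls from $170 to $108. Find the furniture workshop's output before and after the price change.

Output falls from 11 to 10

MC = 148 - 64Q + 6Q^2; the shutdown threshold is min AVC = $20 (at Q = 8).
With P = $170 above the shutdown price, P = MC gives Q = 11.
At P = $108 ≥ min AVC, set P = MC: Q = 10. The firm stays open but cuts output.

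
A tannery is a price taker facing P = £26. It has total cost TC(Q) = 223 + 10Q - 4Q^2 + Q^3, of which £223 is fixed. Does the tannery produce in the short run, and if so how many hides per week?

From TC, MC = TC'(Q) = 10 - 8Q + 3Q^2 and AVC = VC/Q = 10 - 4Q + Q^2.
AVC is minimized where dAVC/dQ = -4 + 2Q = 0, at Q = 2; min AVC = 10 - 4·2 + 2^2 = £6.
P = £26 exceeds min AVC = £6, so the firm stays open.
Set P = MC: 26 = 10 - 8Q + 3Q^2 → -16 - 8Q + 3Q^2 = 0. The roots are Q = -4/3 and Q = 4; the profit-maximizing output is on the rising part of MC, so Q* = 4.
Check: AVC at Q = 4 is £10 ≤ P, so revenue covers variable cost.
Profit = P·Q − TC = 26·4 − 263 = -£159, a loss, but smaller than the £223 fixed cost the firm would lose by shutting down.

Produce at Q = 4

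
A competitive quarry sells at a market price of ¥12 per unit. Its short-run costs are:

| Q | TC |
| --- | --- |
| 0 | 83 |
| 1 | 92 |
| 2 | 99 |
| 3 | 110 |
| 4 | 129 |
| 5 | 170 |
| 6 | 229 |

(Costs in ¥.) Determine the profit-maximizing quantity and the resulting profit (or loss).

Q = 3; profit = -¥74

Profit at each row (π = 12Q − TC): Q=0: -83; Q=1: -80; Q=2: -75; Q=3: -74; Q=4: -81; Q=5: -110; Q=6: -157.
Profit is maximized at Q = 3. AVC there is 27/3 = ¥9 ≤ P, so producing beats shutting down (which would give -¥83).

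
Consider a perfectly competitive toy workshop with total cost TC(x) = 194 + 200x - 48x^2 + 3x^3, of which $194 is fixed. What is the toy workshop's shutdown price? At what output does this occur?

The shutdown price is the minimum of AVC. VC = 200x - 48x^2 + 3x^3, so AVC = 200 - 48x + 3x^2.
dAVC/dx = -48 + 6x = 0 gives x = 8. min AVC = 200 - 48·8 + 3·8^2 = 8.
For P < $8 the firm produces nothing.

$8 per unit, at x = 8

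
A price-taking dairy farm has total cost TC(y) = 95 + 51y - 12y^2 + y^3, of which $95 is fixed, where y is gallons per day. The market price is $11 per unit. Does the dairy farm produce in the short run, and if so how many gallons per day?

Variable cost is VC = 51y - 12y^2 + y^3, so AVC = VC/y = 51 - 12y + y^2 and MC = dTC/dy = 51 - 24y + 3y^2.
The AVC parabola has its vertex at y = 12/2 = 6, where AVC = 51 - 12·6 + 6^2 = $15.
P = $11 lies below min AVC = $15; no output level covers variable cost.
The firm minimizes its loss by shutting down and losing only its fixed cost of $95.

Shut down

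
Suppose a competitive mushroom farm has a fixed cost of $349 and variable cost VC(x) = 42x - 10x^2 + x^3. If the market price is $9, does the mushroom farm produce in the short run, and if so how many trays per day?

From TC, MC = TC'(x) = 42 - 20x + 3x^2 and AVC = VC/x = 42 - 10x + x^2.
The AVC parabola has its vertex at x = 10/2 = 5, where AVC = 42 - 10·5 + 5^2 = $17.
Since P = $9 < min AVC = $17, price fails to cover variable cost at any output.
The firm minimizes its loss by shutting down and losing only its fixed cost of $349.

Shut down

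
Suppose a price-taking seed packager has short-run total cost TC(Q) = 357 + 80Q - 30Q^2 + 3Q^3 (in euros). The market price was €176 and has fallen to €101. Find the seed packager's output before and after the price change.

Output falls from 8 to 7

AVC = 80 - 30Q + 3Q^2, minimized at Q = 5 where min AVC = €5. MC = 80 - 60Q + 9Q^2.
With P = €176 above the shutdown price, P = MC gives Q = 8.
At P = €101 ≥ min AVC, set P = MC: Q = 7. The firm stays open but cuts output.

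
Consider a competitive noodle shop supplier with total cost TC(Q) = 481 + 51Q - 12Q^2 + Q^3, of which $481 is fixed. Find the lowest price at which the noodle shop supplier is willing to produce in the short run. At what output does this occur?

Short-run supply begins at min AVC. From VC = 51Q - 12Q^2 + Q^3, AVC = 51 - 12Q + Q^2.
At the minimum of AVC, MC = AVC. MC = 51 - 24Q + 3Q^2; setting MC = AVC gives 2Q^2 - 12Q = 0, so Q = 6. min AVC = 15.
For P < $15 the firm produces nothing.

$15 per unit, at Q = 6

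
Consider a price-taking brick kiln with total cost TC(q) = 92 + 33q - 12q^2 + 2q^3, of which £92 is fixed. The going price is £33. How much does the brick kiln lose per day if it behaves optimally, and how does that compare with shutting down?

Profit = -£28 at q = 4

AVC = 33 - 12q + 2q^2; min AVC = £15 at q = 3. Since P = £33 ≥ min AVC, the firm produces.
With MC = 33 - 24q + 6q^2, P = MC on the upward-sloping part at q* = 4.
TR = 33·4 = 132. TC = 92 + 68 = 160. Profit = 132 − 160 = -£28.
By producing, the firm covers all variable cost plus £64 of fixed cost; shutting down would lose the full £92.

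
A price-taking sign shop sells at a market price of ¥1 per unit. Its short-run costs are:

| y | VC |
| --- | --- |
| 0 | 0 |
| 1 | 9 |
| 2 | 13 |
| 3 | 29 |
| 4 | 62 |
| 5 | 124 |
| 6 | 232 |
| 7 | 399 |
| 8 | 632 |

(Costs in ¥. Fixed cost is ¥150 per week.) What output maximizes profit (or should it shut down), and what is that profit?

Tabulate TR − TC: y=0: -150; y=1: -158; y=2: -161; y=3: -176; y=4: -208; y=5: -269; y=6: -376; y=7: -542; y=8: -774.
Profit is highest at y = 0. Equivalently, the lowest AVC in the table is 13/2 ≈ ¥6.50 at y = 2, and P = ¥1 falls below it — price never covers variable cost, so the firm shuts down and loses only its fixed cost.

y = 0 (shut down); profit = -¥150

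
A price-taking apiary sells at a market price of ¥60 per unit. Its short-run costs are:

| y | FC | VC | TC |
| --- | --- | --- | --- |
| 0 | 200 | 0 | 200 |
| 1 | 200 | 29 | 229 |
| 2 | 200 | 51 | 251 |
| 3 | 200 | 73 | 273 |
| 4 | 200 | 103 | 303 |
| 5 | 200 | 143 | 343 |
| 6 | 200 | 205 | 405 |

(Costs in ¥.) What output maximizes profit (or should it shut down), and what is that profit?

Tabulate TR − TC: y=0: -200; y=1: -169; y=2: -131; y=3: -93; y=4: -63; y=5: -43; y=6: -45.
Profit is maximized at y = 5. AVC there is 143/5 = ¥28.60 ≤ P, so producing beats shutting down (which would give -¥200).

y = 5; profit = -¥43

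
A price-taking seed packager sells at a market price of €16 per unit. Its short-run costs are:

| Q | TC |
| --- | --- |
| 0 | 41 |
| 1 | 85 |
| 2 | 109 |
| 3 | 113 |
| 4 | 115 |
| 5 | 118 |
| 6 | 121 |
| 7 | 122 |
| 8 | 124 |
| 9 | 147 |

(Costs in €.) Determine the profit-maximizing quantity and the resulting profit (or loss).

Q = 8; profit = €4

Compute π = P·Q − TC at each output: Q=0: -41; Q=1: -69; Q=2: -77; Q=3: -65; Q=4: -51; Q=5: -38; Q=6: -25; Q=7: -10; Q=8: 4; Q=9: -3.
Profit is maximized at Q = 8. AVC there is 83/8 = €10.38 ≤ P, so producing beats shutting down (which would give -€41).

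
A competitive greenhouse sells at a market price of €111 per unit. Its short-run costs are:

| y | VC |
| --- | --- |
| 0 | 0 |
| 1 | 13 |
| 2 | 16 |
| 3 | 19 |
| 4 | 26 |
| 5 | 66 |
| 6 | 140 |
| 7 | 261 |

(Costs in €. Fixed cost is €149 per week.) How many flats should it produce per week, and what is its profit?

Profit at each row (π = 111y − TC): y=0: -149; y=1: -51; y=2: 57; y=3: 165; y=4: 269; y=5: 340; y=6: 377; y=7: 367.
Profit is maximized at y = 6. AVC there is 140/6 = €23.33 ≤ P, so producing beats shutting down (which would give -€149).

y = 6; profit = €377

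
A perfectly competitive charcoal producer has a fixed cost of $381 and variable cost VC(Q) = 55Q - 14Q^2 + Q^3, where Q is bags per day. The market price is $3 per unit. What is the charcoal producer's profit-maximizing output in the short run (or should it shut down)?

Shut down

Variable cost is VC = 55Q - 14Q^2 + Q^3, so AVC = VC/Q = 55 - 14Q + Q^2 and MC = dTC/dQ = 55 - 28Q + 3Q^2.
AVC is minimized where dAVC/dQ = -14 + 2Q = 0, at Q = 7; min AVC = 55 - 14·7 + 7^2 = $6.
P = $3 lies below min AVC = $6; no output level covers variable cost.
Best response: produce nothing and absorb the $381 fixed cost.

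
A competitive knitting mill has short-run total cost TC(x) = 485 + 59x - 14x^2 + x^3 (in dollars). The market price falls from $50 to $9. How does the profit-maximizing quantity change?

Output falls from 9 to 0 (the firm shuts down)

MC = 59 - 28x + 3x^2; the shutdown threshold is min AVC = $10 (at x = 7).
At P = $50 ≥ min AVC, set P = MC on the rising branch: x = 9.
At P = $9 < min AVC = $10, price no longer covers variable cost at any output, so the firm shuts down: x = 0.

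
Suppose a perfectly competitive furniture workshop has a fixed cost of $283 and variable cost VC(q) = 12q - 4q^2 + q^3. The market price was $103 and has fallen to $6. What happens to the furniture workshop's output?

Output falls from 7 to 0 (the firm shuts down)

AVC = 12 - 4q + q^2, minimized at q = 2 where min AVC = $8. MC = 12 - 8q + 3q^2.
With P = $103 above the shutdown price, P = MC gives q = 7.
At P = $6 < min AVC = $8, price no longer covers variable cost at any output, so the firm shuts down: q = 0.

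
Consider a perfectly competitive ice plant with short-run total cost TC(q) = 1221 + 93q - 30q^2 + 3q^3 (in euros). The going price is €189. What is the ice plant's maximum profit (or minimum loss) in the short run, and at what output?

AVC = 93 - 30q + 3q^2; min AVC = €18 at q = 5. Since P = €189 ≥ min AVC, the firm produces.
With MC = 93 - 60q + 9q^2, P = MC on the upward-sloping part at q* = 8.
TR = 189·8 = 1512. TC = 1221 + 360 = 1581. Profit = 1512 − 1581 = -€69.
By producing, the firm covers all variable cost plus €1152 of fixed cost; shutting down would lose the full €1221.

Profit = -€69 at q = 8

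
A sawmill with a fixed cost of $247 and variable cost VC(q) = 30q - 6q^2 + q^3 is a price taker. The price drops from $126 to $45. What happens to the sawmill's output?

Output falls from 8 to 5

AVC = 30 - 6q + q^2, minimized at q = 3 where min AVC = $21. MC = 30 - 12q + 3q^2.
At P = $126 ≥ min AVC, set P = MC on the rising branch: q = 8.
At P = $45 ≥ min AVC, set P = MC: q = 5. The firm stays open but cuts output.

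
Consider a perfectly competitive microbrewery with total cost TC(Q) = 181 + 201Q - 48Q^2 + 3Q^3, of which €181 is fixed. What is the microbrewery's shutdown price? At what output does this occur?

The shutdown price is the minimum of AVC. VC = 201Q - 48Q^2 + 3Q^3, so AVC = 201 - 48Q + 3Q^2.
dAVC/dQ = -48 + 6Q = 0 gives Q = 8. min AVC = 201 - 48·8 + 3·8^2 = 9.
For P < €9 the firm produces nothing.

€9 per unit, at Q = 8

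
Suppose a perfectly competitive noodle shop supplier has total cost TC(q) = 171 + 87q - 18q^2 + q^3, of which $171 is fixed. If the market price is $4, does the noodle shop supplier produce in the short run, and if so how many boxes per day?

Shut down

From TC, MC = TC'(q) = 87 - 36q + 3q^2 and AVC = VC/q = 87 - 18q + q^2.
AVC hits its minimum where MC = AVC, at q = 9, giving min AVC = 87 - 18·9 + 9^2 = $6.
Since P = $4 < min AVC = $6, price fails to cover variable cost at any output.
The firm minimizes its loss by shutting down and losing only its fixed cost of $171.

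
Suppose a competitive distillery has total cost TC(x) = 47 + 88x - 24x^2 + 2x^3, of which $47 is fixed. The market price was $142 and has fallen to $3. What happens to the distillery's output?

Output falls from 9 to 0 (the firm shuts down)

MC = 88 - 48x + 6x^2; the shutdown threshold is min AVC = $16 (at x = 6).
At P = $142 ≥ min AVC, set P = MC on the rising branch: x = 9.
At P = $3 < min AVC = $16, price no longer covers variable cost at any output, so the firm shuts down: x = 0.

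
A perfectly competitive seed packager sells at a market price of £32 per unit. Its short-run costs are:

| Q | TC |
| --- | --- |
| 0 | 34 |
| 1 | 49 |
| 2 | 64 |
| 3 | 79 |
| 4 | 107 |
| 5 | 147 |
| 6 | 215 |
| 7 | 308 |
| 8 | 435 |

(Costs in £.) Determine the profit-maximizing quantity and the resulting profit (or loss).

Tabulate TR − TC: Q=0: -34; Q=1: -17; Q=2: 0; Q=3: 17; Q=4: 21; Q=5: 13; Q=6: -23; Q=7: -84; Q=8: -179.
Profit is maximized at Q = 4. AVC there is 73/4 = £18.25 ≤ P, so producing beats shutting down (which would give -£34).

Q = 4; profit = £21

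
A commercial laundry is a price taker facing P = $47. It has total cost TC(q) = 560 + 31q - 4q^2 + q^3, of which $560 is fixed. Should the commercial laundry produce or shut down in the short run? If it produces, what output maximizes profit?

Produce at q = 4

Strip out fixed cost: VC = 31q - 4q^2 + q^3. Then AVC = 31 - 4q + q^2 and MC = 31 - 8q + 3q^2.
AVC is minimized where dAVC/dq = -4 + 2q = 0, at q = 2; min AVC = 31 - 4·2 + 2^2 = $27.
Because $47 ≥ $27, revenue can cover variable cost; the firm operates.
P = MC gives -16 - 8q + 3q^2 = 0, with roots -4/3 and 4. Take the larger (rising MC): q* = 4.
Check: AVC at q = 4 is $31 ≤ P, so revenue covers variable cost.
Profit = P·q − TC = 47·4 − 684 = -$496, a loss, but smaller than the $560 fixed cost the firm would lose by shutting down.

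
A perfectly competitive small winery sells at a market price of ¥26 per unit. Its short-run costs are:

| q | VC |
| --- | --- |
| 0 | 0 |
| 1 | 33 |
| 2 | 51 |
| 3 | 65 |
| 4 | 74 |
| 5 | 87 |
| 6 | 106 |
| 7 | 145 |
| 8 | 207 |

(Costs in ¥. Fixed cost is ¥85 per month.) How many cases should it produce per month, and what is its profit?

Profit at each row (π = 26q − TC): q=0: -85; q=1: -92; q=2: -84; q=3: -72; q=4: -55; q=5: -42; q=6: -35; q=7: -48; q=8: -84.
Profit is maximized at q = 6. AVC there is 106/6 = ¥17.67 ≤ P, so producing beats shutting down (which would give -¥85).

q = 6; profit = -¥35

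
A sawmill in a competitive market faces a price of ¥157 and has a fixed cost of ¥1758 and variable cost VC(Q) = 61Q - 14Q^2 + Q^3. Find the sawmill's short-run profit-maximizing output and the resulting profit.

Profit = -¥318 at Q = 12

AVC = 61 - 14Q + Q^2; min AVC = ¥12 at Q = 7. Since P = ¥157 ≥ min AVC, the firm produces.
With MC = 61 - 28Q + 3Q^2, P = MC on the upward-sloping part at Q* = 12.
TR = 157·12 = 1884. TC = 1758 + 444 = 2202. Profit = 1884 − 2202 = -¥318.
Shutting down would mean losing the fixed cost of ¥1758, so operating at a loss of ¥318 is better by ¥1440.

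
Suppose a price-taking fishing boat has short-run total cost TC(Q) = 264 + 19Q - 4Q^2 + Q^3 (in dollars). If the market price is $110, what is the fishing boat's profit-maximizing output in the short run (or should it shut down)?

Produce at Q = 7

Variable cost is VC = 19Q - 4Q^2 + Q^3, so AVC = VC/Q = 19 - 4Q + Q^2 and MC = dTC/dQ = 19 - 8Q + 3Q^2.
The AVC parabola has its vertex at Q = 4/2 = 2, where AVC = 19 - 4·2 + 2^2 = $15.
Since P = $110 ≥ min AVC = $15, price covers variable cost and the firm should produce.
P = MC gives -91 - 8Q + 3Q^2 = 0, with roots -13/3 and 7. Take the larger (rising MC): Q* = 7.
Check: AVC at Q = 7 is $40 ≤ P, so revenue covers variable cost.
Profit = P·Q − TC = 110·7 − 544 = $226.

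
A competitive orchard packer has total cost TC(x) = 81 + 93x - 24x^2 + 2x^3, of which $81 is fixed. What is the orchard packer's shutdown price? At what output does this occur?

Short-run supply begins at min AVC. From VC = 93x - 24x^2 + 2x^3, AVC = 93 - 24x + 2x^2.
dAVC/dx = -24 + 4x = 0 gives x = 6. min AVC = 93 - 24·6 + 2·6^2 = 21.
So the shutdown price is $21.

$21 per unit, at x = 6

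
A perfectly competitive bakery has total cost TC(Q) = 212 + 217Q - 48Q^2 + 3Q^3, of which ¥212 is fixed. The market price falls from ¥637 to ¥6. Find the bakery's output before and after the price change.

Output falls from 14 to 0 (the firm shuts down)

MC = 217 - 96Q + 9Q^2; the shutdown threshold is min AVC = ¥25 (at Q = 8).
At P = ¥637 ≥ min AVC, set P = MC on the rising branch: Q = 14.
At P = ¥6 < min AVC = ¥25, price no longer covers variable cost at any output, so the firm shuts down: Q = 0.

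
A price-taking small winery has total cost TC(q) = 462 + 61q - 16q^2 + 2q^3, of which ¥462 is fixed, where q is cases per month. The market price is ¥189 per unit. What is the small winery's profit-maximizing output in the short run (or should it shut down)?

Variable cost is VC = 61q - 16q^2 + 2q^3, so AVC = VC/q = 61 - 16q + 2q^2 and MC = dTC/dq = 61 - 32q + 6q^2.
AVC hits its minimum where MC = AVC, at q = 4, giving min AVC = 61 - 16·4 + 2·4^2 = ¥29.
Since P = ¥189 ≥ min AVC = ¥29, price covers variable cost and the firm should produce.
Solving P = MC: -128 - 32q + 6q^2 = 0 ⇒ q = -8/3 or 8. On the upward-sloping branch, q* = 8.
Check: AVC at q = 8 is ¥61 ≤ P, so revenue covers variable cost.
Profit = P·q − TC = 189·8 − 950 = ¥562.

Produce at q = 8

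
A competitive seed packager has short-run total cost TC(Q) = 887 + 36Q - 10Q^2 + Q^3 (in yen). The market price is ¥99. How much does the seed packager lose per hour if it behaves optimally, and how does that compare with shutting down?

AVC = 36 - 10Q + Q^2; min AVC = ¥11 at Q = 5. Since P = ¥99 ≥ min AVC, the firm produces.
MC = 36 - 20Q + 3Q^2. Setting P = MC and taking the root on the rising branch gives Q* = 9.
TR = 99·9 = 891. TC = 887 + 243 = 1130. Profit = 891 − 1130 = -¥239.
Shutting down would mean losing the fixed cost of ¥887, so operating at a loss of ¥239 is better by ¥648.

Profit = -¥239 at Q = 9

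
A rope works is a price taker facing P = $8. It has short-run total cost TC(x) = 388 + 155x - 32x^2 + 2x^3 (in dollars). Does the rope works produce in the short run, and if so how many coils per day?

Shut down

Strip out fixed cost: VC = 155x - 32x^2 + 2x^3. Then AVC = 155 - 32x + 2x^2 and MC = 155 - 64x + 6x^2.
AVC hits its minimum where MC = AVC, at x = 8, giving min AVC = 155 - 32·8 + 2·8^2 = $27.
P = $8 lies below min AVC = $27; no output level covers variable cost.
Best response: produce nothing and absorb the $388 fixed cost.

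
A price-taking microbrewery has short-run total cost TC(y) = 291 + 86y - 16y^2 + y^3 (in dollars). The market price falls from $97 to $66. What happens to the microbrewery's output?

Output falls from 11 to 10

AVC = 86 - 16y + y^2, minimized at y = 8 where min AVC = $22. MC = 86 - 32y + 3y^2.
At P = $97 ≥ min AVC, set P = MC on the rising branch: y = 11.
At P = $66 ≥ min AVC, set P = MC: y = 10. The firm stays open but cuts output.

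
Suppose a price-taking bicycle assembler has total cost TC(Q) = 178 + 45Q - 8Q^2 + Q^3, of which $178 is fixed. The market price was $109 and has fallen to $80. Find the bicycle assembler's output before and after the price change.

Output falls from 8 to 7

AVC = 45 - 8Q + Q^2, minimized at Q = 4 where min AVC = $29. MC = 45 - 16Q + 3Q^2.
With P = $109 above the shutdown price, P = MC gives Q = 8.
At P = $80 ≥ min AVC, set P = MC: Q = 7. The firm stays open but cuts output.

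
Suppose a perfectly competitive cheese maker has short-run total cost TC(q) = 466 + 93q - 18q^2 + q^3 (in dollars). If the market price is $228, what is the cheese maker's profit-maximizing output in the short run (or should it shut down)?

Produce at q = 15

Variable cost is VC = 93q - 18q^2 + q^3, so AVC = VC/q = 93 - 18q + q^2 and MC = dTC/dq = 93 - 36q + 3q^2.
AVC hits its minimum where MC = AVC, at q = 9, giving min AVC = 93 - 18·9 + 9^2 = $12.
Because $228 ≥ $12, revenue can cover variable cost; the firm operates.
P = MC gives -135 - 36q + 3q^2 = 0, with roots -3 and 15. Take the larger (rising MC): q* = 15.
Check: AVC at q = 15 is $48 ≤ P, so revenue covers variable cost.
Profit = P·q − TC = 228·15 − 1186 = $2234.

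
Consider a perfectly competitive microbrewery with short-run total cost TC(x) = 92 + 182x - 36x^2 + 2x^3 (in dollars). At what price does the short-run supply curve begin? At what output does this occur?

$20 per unit, at x = 9

Short-run supply begins at min AVC. From VC = 182x - 36x^2 + 2x^3, AVC = 182 - 36x + 2x^2.
At the minimum of AVC, MC = AVC. MC = 182 - 72x + 6x^2; setting MC = AVC gives 4x^2 - 36x = 0, so x = 9. min AVC = 20.
The firm shuts down for any P below $20.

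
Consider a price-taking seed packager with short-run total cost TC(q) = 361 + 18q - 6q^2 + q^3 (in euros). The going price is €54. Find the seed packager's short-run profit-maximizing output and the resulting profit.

Profit = -€145 at q = 6

AVC = 18 - 6q + q^2 has its minimum €9 at q = 3; price €54 clears that bar, so the firm operates.
MC = 18 - 12q + 3q^2. Setting P = MC and taking the root on the rising branch gives q* = 6.
TR = 54·6 = 324. TC = 361 + 108 = 469. Profit = 324 − 469 = -€145.
By producing, the firm covers all variable cost plus €216 of fixed cost; shutting down would lose the full €361.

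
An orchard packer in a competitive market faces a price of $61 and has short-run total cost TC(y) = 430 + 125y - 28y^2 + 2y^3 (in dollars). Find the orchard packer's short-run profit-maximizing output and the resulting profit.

AVC = 125 - 28y + 2y^2; min AVC = $27 at y = 7. Since P = $61 ≥ min AVC, the firm produces.
MC = 125 - 56y + 6y^2. Setting P = MC and taking the root on the rising branch gives y* = 8.
TR = 61·8 = 488. TC = 430 + 232 = 662. Profit = 488 − 662 = -$174.
Shutting down would mean losing the fixed cost of $430, so operating at a loss of $174 is better by $256.

Profit = -$174 at y = 8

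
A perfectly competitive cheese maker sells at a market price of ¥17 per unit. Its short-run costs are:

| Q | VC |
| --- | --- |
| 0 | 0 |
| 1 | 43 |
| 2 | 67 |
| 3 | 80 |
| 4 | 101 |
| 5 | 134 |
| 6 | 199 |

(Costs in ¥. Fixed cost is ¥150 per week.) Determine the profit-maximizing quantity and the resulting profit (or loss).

Q = 0 (shut down); profit = -¥150

Compute π = P·Q − TC at each output: Q=0: -150; Q=1: -176; Q=2: -183; Q=3: -179; Q=4: -183; Q=5: -199; Q=6: -247.
Profit is highest at Q = 0. Equivalently, the lowest AVC in the table is 101/4 ≈ ¥25.25 at Q = 4, and P = ¥17 falls below it — price never covers variable cost, so the firm shuts down and loses only its fixed cost.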